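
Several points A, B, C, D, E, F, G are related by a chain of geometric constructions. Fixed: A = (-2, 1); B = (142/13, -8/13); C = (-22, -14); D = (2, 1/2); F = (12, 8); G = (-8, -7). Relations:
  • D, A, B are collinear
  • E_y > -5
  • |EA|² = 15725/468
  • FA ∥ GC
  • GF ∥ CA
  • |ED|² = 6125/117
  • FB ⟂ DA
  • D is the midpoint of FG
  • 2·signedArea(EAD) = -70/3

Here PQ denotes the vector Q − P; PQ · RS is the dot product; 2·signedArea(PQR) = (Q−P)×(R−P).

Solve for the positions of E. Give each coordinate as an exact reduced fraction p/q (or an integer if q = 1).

1. E_x = -118/39  [line 1/2·x + 4·y + 61/3 = 0 ∩ |ED|² = 6125/117]
2. E_y = -367/78  [line 1/2·x + 4·y + 61/3 = 0 ∩ |ED|² = 6125/117]
   → E = (-118/39, -367/78)

E = (-118/39, -367/78)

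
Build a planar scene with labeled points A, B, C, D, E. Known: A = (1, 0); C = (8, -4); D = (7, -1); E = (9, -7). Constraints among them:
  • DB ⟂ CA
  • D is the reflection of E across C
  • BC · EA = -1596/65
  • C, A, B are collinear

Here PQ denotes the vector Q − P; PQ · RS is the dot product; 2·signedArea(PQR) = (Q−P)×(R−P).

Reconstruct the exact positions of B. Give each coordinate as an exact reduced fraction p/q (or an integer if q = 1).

1. B_x = 387/65  [C, A, B are collinear ∩ DB ⟂ CA]
2. B_y = -184/65  [C, A, B are collinear ∩ DB ⟂ CA]
   → B = (387/65, -184/65)

B = (387/65, -184/65)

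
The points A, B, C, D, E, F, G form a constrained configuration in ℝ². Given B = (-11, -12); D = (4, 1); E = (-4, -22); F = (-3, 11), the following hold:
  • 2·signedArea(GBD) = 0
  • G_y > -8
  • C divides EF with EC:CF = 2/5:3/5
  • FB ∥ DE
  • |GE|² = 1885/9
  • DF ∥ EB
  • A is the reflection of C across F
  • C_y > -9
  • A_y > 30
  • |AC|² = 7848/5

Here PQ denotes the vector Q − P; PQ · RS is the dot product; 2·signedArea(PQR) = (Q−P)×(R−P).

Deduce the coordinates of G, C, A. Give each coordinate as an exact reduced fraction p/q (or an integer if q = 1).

1. G_x = -6  [line -13·x + 15·y + 37 = 0 ∩ |GE|² = 1885/9]
2. G_y = -23/3  [line -13·x + 15·y + 37 = 0 ∩ |GE|² = 1885/9]
   → G = (-6, -23/3)
3. C_x = -18/5  [C divides EF with EC:CF = 2/5:3/5]
4. C_y = -44/5  [C divides EF with EC:CF = 2/5:3/5]
   → C = (-18/5, -44/5)
5. A_x = -12/5  [A is the reflection of C across F]
6. A_y = 154/5  [A is the reflection of C across F]
   → A = (-12/5, 154/5)

A = (-12/5, 154/5)
C = (-18/5, -44/5)
G = (-6, -23/3)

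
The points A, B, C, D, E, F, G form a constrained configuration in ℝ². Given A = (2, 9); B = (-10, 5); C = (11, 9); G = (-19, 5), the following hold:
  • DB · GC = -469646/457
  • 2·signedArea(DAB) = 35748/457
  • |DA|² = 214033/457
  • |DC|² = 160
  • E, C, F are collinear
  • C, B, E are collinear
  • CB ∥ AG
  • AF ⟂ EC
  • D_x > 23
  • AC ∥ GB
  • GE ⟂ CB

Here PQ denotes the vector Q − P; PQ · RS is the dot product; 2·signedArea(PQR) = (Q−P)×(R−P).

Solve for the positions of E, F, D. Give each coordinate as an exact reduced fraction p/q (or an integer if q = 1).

1. E_x = -8539/457  [C, B, E are collinear ∩ GE ⟂ CB]
2. E_y = 1529/457  [C, B, E are collinear ∩ GE ⟂ CB]
   → E = (-8539/457, 1529/457)
3. F_x = 1058/457  [E, C, F are collinear ∩ AF ⟂ EC]
4. F_y = 3357/457  [E, C, F are collinear ∩ AF ⟂ EC]
   → F = (1058/457, 3357/457)
5. D_x = 10799/457  [DB · GC = -469646/457 ∩ 2·signedArea(DAB) = 35748/457]
6. D_y = 4429/457  [DB · GC = -469646/457 ∩ 2·signedArea(DAB) = 35748/457]
   → D = (10799/457, 4429/457)

D = (10799/457, 4429/457)
E = (-8539/457, 1529/457)
F = (1058/457, 3357/457)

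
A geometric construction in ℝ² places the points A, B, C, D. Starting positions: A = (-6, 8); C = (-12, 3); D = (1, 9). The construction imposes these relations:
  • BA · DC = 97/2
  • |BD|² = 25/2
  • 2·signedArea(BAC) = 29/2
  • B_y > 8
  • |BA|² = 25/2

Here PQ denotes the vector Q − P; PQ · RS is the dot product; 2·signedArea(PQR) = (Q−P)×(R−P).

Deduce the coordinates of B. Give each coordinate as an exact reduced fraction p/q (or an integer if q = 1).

B = (-5/2, 17/2)

1. B_x = -5/2  [2·signedArea(BAC) = 29/2 ∩ BA · DC = 97/2]
2. B_y = 17/2  [2·signedArea(BAC) = 29/2 ∩ BA · DC = 97/2]
   → B = (-5/2, 17/2)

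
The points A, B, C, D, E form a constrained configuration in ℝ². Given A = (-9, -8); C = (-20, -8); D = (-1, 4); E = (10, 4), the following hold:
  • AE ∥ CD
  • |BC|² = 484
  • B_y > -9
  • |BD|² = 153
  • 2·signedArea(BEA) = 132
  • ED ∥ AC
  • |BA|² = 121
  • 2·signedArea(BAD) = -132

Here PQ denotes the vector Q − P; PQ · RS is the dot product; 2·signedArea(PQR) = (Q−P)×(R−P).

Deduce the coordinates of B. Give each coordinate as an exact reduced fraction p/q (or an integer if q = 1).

1. B_x = 2  [2·signedArea(BEA) = 132 ∩ 2·signedArea(BAD) = -132]
2. B_y = -8  [2·signedArea(BEA) = 132 ∩ 2·signedArea(BAD) = -132]
   → B = (2, -8)

B = (2, -8)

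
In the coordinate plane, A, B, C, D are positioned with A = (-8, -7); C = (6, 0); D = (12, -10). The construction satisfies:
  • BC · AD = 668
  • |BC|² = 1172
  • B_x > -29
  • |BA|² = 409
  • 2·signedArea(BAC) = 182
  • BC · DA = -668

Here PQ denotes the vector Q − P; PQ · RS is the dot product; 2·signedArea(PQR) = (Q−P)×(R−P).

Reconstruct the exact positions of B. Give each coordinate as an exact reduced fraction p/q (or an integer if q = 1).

B = (-28, -4)

1. B_x = -28  [2·signedArea(BAC) = 182 ∩ BC · AD = 668]
2. B_y = -4  [2·signedArea(BAC) = 182 ∩ BC · AD = 668]
   → B = (-28, -4)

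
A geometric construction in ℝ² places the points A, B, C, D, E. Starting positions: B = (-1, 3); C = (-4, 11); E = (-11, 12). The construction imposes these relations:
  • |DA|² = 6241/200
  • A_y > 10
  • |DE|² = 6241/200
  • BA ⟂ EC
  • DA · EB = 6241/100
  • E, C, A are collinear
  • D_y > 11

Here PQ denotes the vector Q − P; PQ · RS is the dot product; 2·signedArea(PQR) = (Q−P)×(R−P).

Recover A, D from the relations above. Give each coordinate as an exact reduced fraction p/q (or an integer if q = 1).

1. A_x = 3/50  [E, C, A are collinear ∩ BA ⟂ EC]
2. A_y = 521/50  [E, C, A are collinear ∩ BA ⟂ EC]
   → A = (3/50, 521/50)
3. D_x = -547/100  [line -10·x + 9·y + -15559/100 = 0 ∩ |DE|² = 6241/200]
4. D_y = 1121/100  [line -10·x + 9·y + -15559/100 = 0 ∩ |DE|² = 6241/200]
   → D = (-547/100, 1121/100)

A = (3/50, 521/50)
D = (-547/100, 1121/100)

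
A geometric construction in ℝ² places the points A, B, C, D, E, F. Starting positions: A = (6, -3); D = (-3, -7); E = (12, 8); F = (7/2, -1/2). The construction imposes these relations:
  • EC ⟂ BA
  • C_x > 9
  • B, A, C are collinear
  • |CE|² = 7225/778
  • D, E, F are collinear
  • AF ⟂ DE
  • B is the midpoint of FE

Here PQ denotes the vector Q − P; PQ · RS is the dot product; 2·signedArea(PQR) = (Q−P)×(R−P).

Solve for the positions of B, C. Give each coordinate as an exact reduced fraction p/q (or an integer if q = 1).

B = (31/4, 15/4)
C = (7041/778, 6819/778)

1. B_x = 31/4  [B is the midpoint of FE]
2. B_y = 15/4  [B is the midpoint of FE]
   → B = (31/4, 15/4)
3. C_x = 7041/778  [B, A, C are collinear ∩ EC ⟂ BA]
4. C_y = 6819/778  [B, A, C are collinear ∩ EC ⟂ BA]
   → C = (7041/778, 6819/778)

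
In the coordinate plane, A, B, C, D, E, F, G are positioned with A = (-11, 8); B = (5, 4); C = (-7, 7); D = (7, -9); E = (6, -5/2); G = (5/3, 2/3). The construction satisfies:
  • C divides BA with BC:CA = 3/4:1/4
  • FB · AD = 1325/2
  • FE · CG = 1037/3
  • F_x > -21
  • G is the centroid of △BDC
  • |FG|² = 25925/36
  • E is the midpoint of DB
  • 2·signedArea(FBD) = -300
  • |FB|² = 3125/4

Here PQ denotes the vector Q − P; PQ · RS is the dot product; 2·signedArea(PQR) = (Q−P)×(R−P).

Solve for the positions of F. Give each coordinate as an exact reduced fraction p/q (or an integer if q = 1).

F = (-20, 33/2)

1. F_x = -20  [2·signedArea(FBD) = -300 ∩ FE · CG = 1037/3]
2. F_y = 33/2  [2·signedArea(FBD) = -300 ∩ FE · CG = 1037/3]
   → F = (-20, 33/2)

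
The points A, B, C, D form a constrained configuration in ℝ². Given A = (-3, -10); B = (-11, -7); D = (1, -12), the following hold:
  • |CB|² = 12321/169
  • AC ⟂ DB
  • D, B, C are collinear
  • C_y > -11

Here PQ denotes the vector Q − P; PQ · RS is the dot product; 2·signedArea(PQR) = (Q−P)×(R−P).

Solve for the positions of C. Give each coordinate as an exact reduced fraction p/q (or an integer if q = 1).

C = (-527/169, -1738/169)

1. C_x = -527/169  [D, B, C are collinear ∩ AC ⟂ DB]
2. C_y = -1738/169  [D, B, C are collinear ∩ AC ⟂ DB]
   → C = (-527/169, -1738/169)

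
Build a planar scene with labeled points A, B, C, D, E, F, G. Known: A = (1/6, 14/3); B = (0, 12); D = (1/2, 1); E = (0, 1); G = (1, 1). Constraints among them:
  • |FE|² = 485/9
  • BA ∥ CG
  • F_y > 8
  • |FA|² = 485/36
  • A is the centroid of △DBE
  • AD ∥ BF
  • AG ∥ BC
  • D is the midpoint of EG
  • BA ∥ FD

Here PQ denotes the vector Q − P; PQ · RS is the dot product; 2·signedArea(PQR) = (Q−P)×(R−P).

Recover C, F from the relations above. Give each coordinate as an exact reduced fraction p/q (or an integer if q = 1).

1. C_x = 5/6  [BA ∥ CG ∩ AG ∥ BC]
2. C_y = 25/3  [BA ∥ CG ∩ AG ∥ BC]
   → C = (5/6, 25/3)
3. F_x = 1/3  [BA ∥ FD ∩ AD ∥ BF]
4. F_y = 25/3  [BA ∥ FD ∩ AD ∥ BF]
   → F = (1/3, 25/3)

C = (5/6, 25/3)
F = (1/3, 25/3)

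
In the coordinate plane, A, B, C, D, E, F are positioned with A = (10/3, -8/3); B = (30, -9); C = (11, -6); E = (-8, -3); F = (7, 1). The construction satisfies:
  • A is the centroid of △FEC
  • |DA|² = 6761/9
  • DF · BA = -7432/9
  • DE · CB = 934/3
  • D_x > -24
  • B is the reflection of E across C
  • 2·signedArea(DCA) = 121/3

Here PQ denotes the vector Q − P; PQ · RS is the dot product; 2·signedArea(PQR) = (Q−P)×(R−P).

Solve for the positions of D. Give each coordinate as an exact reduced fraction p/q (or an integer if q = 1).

D = (-70/3, 11/3)

1. D_x = -70/3  [2·signedArea(DCA) = 121/3 ∩ DE · CB = 934/3]
2. D_y = 11/3  [2·signedArea(DCA) = 121/3 ∩ DE · CB = 934/3]
   → D = (-70/3, 11/3)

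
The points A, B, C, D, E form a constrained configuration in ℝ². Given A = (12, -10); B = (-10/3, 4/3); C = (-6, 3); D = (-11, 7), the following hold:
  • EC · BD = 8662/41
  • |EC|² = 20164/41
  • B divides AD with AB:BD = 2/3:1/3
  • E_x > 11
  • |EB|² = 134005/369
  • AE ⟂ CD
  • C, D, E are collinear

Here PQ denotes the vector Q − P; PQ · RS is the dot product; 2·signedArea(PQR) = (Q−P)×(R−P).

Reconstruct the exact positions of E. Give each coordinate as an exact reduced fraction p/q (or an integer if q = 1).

E = (464/41, -445/41)

1. E_x = 464/41  [C, D, E are collinear ∩ AE ⟂ CD]
2. E_y = -445/41  [C, D, E are collinear ∩ AE ⟂ CD]
   → E = (464/41, -445/41)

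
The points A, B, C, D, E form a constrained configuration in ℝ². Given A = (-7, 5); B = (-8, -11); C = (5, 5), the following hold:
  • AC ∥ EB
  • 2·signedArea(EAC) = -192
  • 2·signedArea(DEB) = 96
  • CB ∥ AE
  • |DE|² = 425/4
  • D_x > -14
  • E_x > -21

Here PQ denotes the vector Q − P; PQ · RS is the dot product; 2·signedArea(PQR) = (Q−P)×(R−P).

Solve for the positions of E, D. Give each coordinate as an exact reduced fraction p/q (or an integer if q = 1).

1. E_x = -20  [AC ∥ EB ∩ CB ∥ AE]
2. E_y = -11  [AC ∥ EB ∩ CB ∥ AE]
   → E = (-20, -11)
3. D_y = -3  [2·signedArea(DEB) = 96]
4. D_x = -27/2  [|DE|² = 425/4]
   → D = (-27/2, -3)

D = (-27/2, -3)
E = (-20, -11)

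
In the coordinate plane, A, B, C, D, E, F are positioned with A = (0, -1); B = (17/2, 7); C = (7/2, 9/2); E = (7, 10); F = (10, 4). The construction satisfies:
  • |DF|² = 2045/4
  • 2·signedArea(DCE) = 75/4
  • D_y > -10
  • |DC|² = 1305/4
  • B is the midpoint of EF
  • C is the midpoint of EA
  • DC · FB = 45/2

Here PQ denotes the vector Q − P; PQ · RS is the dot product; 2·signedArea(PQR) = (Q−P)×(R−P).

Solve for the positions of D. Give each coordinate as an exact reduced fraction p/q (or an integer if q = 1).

1. D_x = -17/2  [DC · FB = 45/2 ∩ 2·signedArea(DCE) = 75/4]
2. D_y = -9  [DC · FB = 45/2 ∩ 2·signedArea(DCE) = 75/4]
   → D = (-17/2, -9)

D = (-17/2, -9)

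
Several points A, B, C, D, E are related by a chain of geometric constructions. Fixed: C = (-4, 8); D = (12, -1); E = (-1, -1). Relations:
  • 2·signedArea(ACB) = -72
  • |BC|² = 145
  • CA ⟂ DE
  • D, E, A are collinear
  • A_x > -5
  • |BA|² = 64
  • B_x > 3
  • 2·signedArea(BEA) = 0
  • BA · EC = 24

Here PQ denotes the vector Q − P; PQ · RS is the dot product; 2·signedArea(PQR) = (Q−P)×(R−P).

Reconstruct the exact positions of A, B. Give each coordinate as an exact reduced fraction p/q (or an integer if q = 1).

A = (-4, -1)
B = (4, -1)

1. A_x = -4  [D, E, A are collinear ∩ CA ⟂ DE]
2. A_y = -1  [D, E, A are collinear ∩ CA ⟂ DE]
   → A = (-4, -1)
3. B_x = 4  [2·signedArea(BEA) = 0 ∩ 2·signedArea(ACB) = -72]
4. B_y = -1  [2·signedArea(BEA) = 0 ∩ 2·signedArea(ACB) = -72]
   → B = (4, -1)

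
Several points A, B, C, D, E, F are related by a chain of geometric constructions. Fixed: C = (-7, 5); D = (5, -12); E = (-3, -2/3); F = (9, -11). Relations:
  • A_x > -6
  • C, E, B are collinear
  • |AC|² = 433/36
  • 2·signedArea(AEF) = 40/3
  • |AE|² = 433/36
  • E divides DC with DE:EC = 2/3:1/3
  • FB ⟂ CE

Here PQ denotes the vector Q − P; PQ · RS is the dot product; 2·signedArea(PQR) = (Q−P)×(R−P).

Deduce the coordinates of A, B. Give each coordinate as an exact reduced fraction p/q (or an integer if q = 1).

A = (-5, 13/6)
B = (2537/433, -5723/433)

1. A_x = -5  [line 31/3·x + 12·y + 77/3 = 0 ∩ |AC|² = 433/36]
2. A_y = 13/6  [line 31/3·x + 12·y + 77/3 = 0 ∩ |AC|² = 433/36]
   → A = (-5, 13/6)
3. B_x = 2537/433  [C, E, B are collinear ∩ FB ⟂ CE]
4. B_y = -5723/433  [C, E, B are collinear ∩ FB ⟂ CE]
   → B = (2537/433, -5723/433)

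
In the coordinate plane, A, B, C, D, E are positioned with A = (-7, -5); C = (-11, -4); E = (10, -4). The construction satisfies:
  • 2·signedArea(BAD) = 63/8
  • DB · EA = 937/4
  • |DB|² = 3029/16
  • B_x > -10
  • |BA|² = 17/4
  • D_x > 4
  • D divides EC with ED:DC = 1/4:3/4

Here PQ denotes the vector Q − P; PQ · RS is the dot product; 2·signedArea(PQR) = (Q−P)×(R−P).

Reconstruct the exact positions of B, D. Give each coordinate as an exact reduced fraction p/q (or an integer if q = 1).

1. D_x = 19/4  [D divides EC with ED:DC = 1/4:3/4]
2. D_y = -4  [D divides EC with ED:DC = 1/4:3/4]
   → D = (19/4, -4)
3. B_x = -9  [2·signedArea(BAD) = 63/8 ∩ DB · EA = 937/4]
4. B_y = -9/2  [2·signedArea(BAD) = 63/8 ∩ DB · EA = 937/4]
   → B = (-9, -9/2)

B = (-9, -9/2)
D = (19/4, -4)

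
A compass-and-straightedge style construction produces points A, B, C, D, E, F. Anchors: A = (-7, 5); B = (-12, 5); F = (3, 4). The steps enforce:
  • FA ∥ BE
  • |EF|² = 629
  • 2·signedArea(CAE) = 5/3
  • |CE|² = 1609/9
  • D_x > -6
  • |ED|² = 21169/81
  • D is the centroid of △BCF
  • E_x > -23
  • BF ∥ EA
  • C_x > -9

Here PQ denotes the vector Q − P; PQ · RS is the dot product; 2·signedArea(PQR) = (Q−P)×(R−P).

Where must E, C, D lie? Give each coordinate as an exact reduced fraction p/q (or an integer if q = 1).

1. E_x = -22  [BF ∥ EA ∩ FA ∥ BE]
2. E_y = 6  [BF ∥ EA ∩ FA ∥ BE]
   → E = (-22, 6)
3. C_x = -26/3  [line -1·x + -15·y + 199/3 = 0 ∩ |CE|² = 1609/9]
4. C_y = 5  [line -1·x + -15·y + 199/3 = 0 ∩ |CE|² = 1609/9]
   → C = (-26/3, 5)
5. D_x = -53/9  [D is the centroid of △BCF]
6. D_y = 14/3  [D is the centroid of △BCF]
   → D = (-53/9, 14/3)

C = (-26/3, 5)
D = (-53/9, 14/3)
E = (-22, 6)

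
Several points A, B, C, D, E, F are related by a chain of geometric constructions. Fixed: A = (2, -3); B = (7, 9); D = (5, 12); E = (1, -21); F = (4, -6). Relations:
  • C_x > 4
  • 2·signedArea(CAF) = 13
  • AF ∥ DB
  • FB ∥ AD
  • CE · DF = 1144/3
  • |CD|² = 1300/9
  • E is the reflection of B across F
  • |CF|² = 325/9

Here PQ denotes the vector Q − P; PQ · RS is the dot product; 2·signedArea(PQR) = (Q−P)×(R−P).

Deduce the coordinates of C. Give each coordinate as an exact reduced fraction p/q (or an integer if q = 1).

C = (13/3, 0)

1. C_x = 13/3  [2·signedArea(CAF) = 13 ∩ CE · DF = 1144/3]
2. C_y = 0  [2·signedArea(CAF) = 13 ∩ CE · DF = 1144/3]
   → C = (13/3, 0)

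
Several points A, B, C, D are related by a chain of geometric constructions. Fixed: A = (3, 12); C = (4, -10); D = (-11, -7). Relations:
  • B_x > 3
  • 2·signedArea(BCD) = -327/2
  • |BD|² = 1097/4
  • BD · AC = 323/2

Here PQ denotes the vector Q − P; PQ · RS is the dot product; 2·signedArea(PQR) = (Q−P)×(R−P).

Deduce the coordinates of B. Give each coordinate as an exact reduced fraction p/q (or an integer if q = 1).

1. B_x = 7/2  [BD · AC = 323/2 ∩ 2·signedArea(BCD) = -327/2]
2. B_y = 1  [BD · AC = 323/2 ∩ 2·signedArea(BCD) = -327/2]
   → B = (7/2, 1)

B = (7/2, 1)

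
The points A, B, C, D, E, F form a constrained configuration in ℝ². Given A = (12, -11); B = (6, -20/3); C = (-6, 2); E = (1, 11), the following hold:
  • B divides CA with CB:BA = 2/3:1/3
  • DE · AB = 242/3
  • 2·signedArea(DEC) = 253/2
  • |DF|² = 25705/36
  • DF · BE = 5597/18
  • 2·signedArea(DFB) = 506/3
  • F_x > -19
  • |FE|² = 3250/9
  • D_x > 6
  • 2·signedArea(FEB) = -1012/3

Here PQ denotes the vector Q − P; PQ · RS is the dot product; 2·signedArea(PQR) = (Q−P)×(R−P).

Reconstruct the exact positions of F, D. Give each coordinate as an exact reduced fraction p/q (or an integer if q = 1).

1. D_x = 13/2  [2·signedArea(DEC) = 253/2 ∩ DE · AB = 242/3]
2. D_y = 0  [2·signedArea(DEC) = 253/2 ∩ DE · AB = 242/3]
   → D = (13/2, 0)
3. F_x = -18  [2·signedArea(FEB) = -1012/3 ∩ 2·signedArea(DFB) = 506/3]
4. F_y = 32/3  [2·signedArea(FEB) = -1012/3 ∩ 2·signedArea(DFB) = 506/3]
   → F = (-18, 32/3)

D = (13/2, 0)
F = (-18, 32/3)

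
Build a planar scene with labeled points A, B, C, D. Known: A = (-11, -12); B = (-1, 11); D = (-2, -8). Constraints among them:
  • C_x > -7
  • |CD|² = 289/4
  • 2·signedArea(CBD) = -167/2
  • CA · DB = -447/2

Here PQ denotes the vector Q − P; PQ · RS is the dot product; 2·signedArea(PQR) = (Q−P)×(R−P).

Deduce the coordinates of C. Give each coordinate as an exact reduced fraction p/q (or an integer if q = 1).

C = (-6, -1/2)

1. C_x = -6  [CA · DB = -447/2 ∩ 2·signedArea(CBD) = -167/2]
2. C_y = -1/2  [CA · DB = -447/2 ∩ 2·signedArea(CBD) = -167/2]
   → C = (-6, -1/2)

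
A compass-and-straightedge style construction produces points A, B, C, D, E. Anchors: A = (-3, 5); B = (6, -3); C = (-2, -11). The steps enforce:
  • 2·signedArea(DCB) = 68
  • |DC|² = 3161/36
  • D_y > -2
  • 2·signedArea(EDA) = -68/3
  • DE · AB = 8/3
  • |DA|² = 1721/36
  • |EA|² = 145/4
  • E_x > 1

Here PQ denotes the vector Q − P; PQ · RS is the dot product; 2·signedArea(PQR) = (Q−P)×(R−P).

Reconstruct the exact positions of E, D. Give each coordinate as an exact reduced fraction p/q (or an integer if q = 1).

D = (-7/6, -5/3)
E = (3/2, 1)

1. D_x = -7/6  [line -8·x + 8·y + 4 = 0 ∩ |DC|² = 3161/36]
2. D_y = -5/3  [line -8·x + 8·y + 4 = 0 ∩ |DC|² = 3161/36]
   → D = (-7/6, -5/3)
3. E_x = 3/2  [2·signedArea(EDA) = -68/3 ∩ DE · AB = 8/3]
4. E_y = 1  [2·signedArea(EDA) = -68/3 ∩ DE · AB = 8/3]
   → E = (3/2, 1)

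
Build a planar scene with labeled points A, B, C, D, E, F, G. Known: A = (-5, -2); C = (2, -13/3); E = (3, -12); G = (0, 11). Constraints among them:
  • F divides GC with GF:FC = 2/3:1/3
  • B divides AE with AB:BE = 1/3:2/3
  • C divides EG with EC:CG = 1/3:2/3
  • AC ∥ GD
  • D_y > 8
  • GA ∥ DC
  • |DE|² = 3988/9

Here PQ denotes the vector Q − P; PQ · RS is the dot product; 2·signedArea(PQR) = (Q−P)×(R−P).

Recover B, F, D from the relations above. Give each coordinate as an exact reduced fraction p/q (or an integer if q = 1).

1. B_x = -7/3  [B divides AE with AB:BE = 1/3:2/3]
2. B_y = -16/3  [B divides AE with AB:BE = 1/3:2/3]
   → B = (-7/3, -16/3)
3. F_x = 4/3  [F divides GC with GF:FC = 2/3:1/3]
4. F_y = 7/9  [F divides GC with GF:FC = 2/3:1/3]
   → F = (4/3, 7/9)
5. D_x = 7  [GA ∥ DC ∩ AC ∥ GD]
6. D_y = 26/3  [GA ∥ DC ∩ AC ∥ GD]
   → D = (7, 26/3)

B = (-7/3, -16/3)
D = (7, 26/3)
F = (4/3, 7/9)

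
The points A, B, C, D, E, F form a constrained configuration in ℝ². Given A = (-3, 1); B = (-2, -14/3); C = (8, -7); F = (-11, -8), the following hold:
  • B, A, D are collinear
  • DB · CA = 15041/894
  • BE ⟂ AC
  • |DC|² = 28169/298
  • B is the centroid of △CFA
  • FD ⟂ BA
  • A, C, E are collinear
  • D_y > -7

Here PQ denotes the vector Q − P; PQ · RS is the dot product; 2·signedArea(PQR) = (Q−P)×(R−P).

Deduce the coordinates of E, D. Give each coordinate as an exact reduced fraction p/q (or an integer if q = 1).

D = (-507/298, -1895/298)
E = (194/555, -797/555)

1. E_x = 194/555  [A, C, E are collinear ∩ BE ⟂ AC]
2. E_y = -797/555  [A, C, E are collinear ∩ BE ⟂ AC]
   → E = (194/555, -797/555)
3. D_x = -507/298  [B, A, D are collinear ∩ FD ⟂ BA]
4. D_y = -1895/298  [B, A, D are collinear ∩ FD ⟂ BA]
   → D = (-507/298, -1895/298)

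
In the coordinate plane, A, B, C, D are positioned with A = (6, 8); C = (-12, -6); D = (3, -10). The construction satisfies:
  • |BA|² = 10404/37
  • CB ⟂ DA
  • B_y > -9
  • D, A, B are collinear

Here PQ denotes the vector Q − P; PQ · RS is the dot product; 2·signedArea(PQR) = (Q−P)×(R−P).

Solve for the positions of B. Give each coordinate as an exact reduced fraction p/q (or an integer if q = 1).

B = (120/37, -316/37)

1. B_x = 120/37  [D, A, B are collinear ∩ CB ⟂ DA]
2. B_y = -316/37  [D, A, B are collinear ∩ CB ⟂ DA]
   → B = (120/37, -316/37)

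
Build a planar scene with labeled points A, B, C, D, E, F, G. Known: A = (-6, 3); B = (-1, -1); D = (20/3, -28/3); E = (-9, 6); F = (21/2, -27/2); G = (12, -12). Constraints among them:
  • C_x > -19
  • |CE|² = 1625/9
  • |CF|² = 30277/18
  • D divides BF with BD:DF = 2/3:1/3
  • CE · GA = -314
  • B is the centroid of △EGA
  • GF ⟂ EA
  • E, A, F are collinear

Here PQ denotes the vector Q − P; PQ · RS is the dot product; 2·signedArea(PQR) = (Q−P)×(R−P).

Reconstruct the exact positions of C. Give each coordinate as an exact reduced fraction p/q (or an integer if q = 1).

C = (-56/3, 46/3)

1. C_x = -56/3  [line 18·x + -15·y + 566 = 0 ∩ |CE|² = 1625/9]
2. C_y = 46/3  [line 18·x + -15·y + 566 = 0 ∩ |CE|² = 1625/9]
   → C = (-56/3, 46/3)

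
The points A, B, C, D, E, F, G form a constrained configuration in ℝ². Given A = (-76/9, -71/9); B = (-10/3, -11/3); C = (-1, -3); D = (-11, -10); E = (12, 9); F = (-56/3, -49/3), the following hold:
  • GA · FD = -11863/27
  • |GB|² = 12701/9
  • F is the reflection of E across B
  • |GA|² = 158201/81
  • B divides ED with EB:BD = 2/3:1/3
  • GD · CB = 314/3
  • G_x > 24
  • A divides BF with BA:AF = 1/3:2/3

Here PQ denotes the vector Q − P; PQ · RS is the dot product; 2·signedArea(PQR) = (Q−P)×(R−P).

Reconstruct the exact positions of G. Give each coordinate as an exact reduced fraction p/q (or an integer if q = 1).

1. G_x = 25  [GD · CB = 314/3 ∩ GA · FD = -11863/27]
2. G_y = 21  [GD · CB = 314/3 ∩ GA · FD = -11863/27]
   → G = (25, 21)

G = (25, 21)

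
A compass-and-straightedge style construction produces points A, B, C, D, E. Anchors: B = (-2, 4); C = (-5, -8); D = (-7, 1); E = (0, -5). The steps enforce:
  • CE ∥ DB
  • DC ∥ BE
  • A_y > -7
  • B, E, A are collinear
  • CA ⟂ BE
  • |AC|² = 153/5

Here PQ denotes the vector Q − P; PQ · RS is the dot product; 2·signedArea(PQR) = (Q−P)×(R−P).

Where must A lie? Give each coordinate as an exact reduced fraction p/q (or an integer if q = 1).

A = (2/5, -34/5)

1. A_x = 2/5  [B, E, A are collinear ∩ CA ⟂ BE]
2. A_y = -34/5  [B, E, A are collinear ∩ CA ⟂ BE]
   → A = (2/5, -34/5)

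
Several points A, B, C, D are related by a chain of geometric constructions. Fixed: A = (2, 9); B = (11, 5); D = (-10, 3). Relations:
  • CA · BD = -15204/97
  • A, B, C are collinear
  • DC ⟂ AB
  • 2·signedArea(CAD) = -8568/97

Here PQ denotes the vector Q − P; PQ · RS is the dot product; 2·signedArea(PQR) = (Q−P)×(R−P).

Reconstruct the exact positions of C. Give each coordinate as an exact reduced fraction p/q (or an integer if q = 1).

C = (-562/97, 1209/97)

1. C_x = -562/97  [A, B, C are collinear ∩ DC ⟂ AB]
2. C_y = 1209/97  [A, B, C are collinear ∩ DC ⟂ AB]
   → C = (-562/97, 1209/97)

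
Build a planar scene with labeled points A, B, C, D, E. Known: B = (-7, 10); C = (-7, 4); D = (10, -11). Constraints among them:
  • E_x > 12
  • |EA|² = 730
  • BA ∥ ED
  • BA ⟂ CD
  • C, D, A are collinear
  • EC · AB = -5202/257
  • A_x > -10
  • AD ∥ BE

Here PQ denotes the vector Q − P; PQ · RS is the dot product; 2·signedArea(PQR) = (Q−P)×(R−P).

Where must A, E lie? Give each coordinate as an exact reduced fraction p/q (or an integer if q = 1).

1. A_x = -2564/257  [C, D, A are collinear ∩ BA ⟂ CD]
2. A_y = 1703/257  [C, D, A are collinear ∩ BA ⟂ CD]
   → A = (-2564/257, 1703/257)
3. E_x = 3335/257  [BA ∥ ED ∩ AD ∥ BE]
4. E_y = -1960/257  [BA ∥ ED ∩ AD ∥ BE]
   → E = (3335/257, -1960/257)

A = (-2564/257, 1703/257)
E = (3335/257, -1960/257)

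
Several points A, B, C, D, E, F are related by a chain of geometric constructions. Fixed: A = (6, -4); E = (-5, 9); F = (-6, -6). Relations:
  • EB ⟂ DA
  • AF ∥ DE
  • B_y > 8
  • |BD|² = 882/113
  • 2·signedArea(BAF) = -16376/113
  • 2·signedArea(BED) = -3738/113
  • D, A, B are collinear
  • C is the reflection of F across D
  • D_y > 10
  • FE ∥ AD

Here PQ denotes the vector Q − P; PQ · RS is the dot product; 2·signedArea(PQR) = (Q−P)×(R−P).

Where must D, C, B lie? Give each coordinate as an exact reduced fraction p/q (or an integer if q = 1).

B = (770/113, 928/113)
C = (20, 28)
D = (7, 11)

1. D_x = 7  [AF ∥ DE ∩ FE ∥ AD]
2. D_y = 11  [AF ∥ DE ∩ FE ∥ AD]
   → D = (7, 11)
3. C_x = 20  [C is the reflection of F across D]
4. C_y = 28  [C is the reflection of F across D]
   → C = (20, 28)
5. B_x = 770/113  [D, A, B are collinear ∩ EB ⟂ DA]
6. B_y = 928/113  [D, A, B are collinear ∩ EB ⟂ DA]
   → B = (770/113, 928/113)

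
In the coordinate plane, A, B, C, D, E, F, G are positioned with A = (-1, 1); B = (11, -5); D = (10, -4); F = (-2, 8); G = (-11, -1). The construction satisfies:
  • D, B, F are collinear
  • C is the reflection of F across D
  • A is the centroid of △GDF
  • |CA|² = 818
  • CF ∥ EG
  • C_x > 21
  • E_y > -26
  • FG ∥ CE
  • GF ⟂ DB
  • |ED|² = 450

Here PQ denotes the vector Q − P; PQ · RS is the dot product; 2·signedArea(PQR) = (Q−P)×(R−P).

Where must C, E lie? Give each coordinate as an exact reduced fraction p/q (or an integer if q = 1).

C = (22, -16)
E = (13, -25)

1. C_x = 22  [C is the reflection of F across D]
2. C_y = -16  [C is the reflection of F across D]
   → C = (22, -16)
3. E_x = 13  [CF ∥ EG ∩ FG ∥ CE]
4. E_y = -25  [CF ∥ EG ∩ FG ∥ CE]
   → E = (13, -25)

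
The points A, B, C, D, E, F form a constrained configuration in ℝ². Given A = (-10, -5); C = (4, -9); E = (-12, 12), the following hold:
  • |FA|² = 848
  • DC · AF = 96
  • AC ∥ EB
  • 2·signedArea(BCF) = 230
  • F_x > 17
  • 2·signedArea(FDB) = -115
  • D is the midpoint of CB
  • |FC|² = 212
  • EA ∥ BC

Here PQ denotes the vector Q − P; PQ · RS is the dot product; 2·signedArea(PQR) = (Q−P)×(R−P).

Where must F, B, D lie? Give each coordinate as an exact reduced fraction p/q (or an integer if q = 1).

B = (2, 8)
D = (3, -1/2)
F = (18, -13)

1. B_x = 2  [EA ∥ BC ∩ AC ∥ EB]
2. B_y = 8  [EA ∥ BC ∩ AC ∥ EB]
   → B = (2, 8)
3. D_x = 3  [D is the midpoint of CB]
4. D_y = -1/2  [D is the midpoint of CB]
   → D = (3, -1/2)
5. F_x = 18  [2·signedArea(FDB) = -115 ∩ DC · AF = 96]
6. F_y = -13  [2·signedArea(FDB) = -115 ∩ DC · AF = 96]
   → F = (18, -13)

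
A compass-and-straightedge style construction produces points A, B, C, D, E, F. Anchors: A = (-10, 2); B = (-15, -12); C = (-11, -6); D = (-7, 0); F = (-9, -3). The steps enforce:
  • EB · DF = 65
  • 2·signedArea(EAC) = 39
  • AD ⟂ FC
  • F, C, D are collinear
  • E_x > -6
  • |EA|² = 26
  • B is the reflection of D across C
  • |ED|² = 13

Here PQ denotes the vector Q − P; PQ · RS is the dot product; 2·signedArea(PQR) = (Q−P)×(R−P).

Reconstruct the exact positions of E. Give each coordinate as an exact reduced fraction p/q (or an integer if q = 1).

E = (-5, 3)

1. E_x = -5  [2·signedArea(EAC) = 39 ∩ EB · DF = 65]
2. E_y = 3  [2·signedArea(EAC) = 39 ∩ EB · DF = 65]
   → E = (-5, 3)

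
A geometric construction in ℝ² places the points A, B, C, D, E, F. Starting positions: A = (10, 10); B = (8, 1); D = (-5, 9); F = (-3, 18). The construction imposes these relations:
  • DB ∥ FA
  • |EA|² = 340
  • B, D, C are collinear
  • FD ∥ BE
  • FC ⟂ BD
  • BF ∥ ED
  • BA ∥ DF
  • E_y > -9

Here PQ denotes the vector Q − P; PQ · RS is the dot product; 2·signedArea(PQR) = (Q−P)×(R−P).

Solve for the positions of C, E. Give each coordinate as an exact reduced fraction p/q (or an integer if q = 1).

C = (-1763/233, 2465/233)
E = (6, -8)

1. C_x = -1763/233  [B, D, C are collinear ∩ FC ⟂ BD]
2. C_y = 2465/233  [B, D, C are collinear ∩ FC ⟂ BD]
   → C = (-1763/233, 2465/233)
3. E_x = 6  [BF ∥ ED ∩ FD ∥ BE]
4. E_y = -8  [BF ∥ ED ∩ FD ∥ BE]
   → E = (6, -8)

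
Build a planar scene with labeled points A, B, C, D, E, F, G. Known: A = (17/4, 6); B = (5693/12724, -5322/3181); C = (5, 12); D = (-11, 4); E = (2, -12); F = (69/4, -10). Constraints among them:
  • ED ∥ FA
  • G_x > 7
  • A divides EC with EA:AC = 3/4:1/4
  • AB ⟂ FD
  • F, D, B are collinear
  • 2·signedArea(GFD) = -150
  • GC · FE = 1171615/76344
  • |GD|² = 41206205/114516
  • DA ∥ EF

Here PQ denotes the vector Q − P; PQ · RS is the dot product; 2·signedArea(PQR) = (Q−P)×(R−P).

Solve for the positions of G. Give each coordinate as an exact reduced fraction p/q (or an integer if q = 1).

1. G_x = 144401/19086  [GC · FE = 1171615/76344 ∩ 2·signedArea(GFD) = -150]
2. G_y = 1040/9543  [GC · FE = 1171615/76344 ∩ 2·signedArea(GFD) = -150]
   → G = (144401/19086, 1040/9543)

G = (144401/19086, 1040/9543)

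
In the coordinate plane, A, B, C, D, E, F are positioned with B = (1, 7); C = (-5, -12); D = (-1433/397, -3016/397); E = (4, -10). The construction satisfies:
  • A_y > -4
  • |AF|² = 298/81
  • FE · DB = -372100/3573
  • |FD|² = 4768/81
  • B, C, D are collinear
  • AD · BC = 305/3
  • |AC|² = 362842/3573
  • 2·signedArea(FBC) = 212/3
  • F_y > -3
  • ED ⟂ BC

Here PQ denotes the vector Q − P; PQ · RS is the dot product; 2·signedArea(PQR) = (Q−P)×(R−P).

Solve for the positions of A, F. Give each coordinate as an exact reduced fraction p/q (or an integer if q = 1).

A = (184/397, -4207/1191)
F = (723/397, -7780/3573)

1. F_x = 723/397  [2·signedArea(FBC) = 212/3 ∩ FE · DB = -372100/3573]
2. F_y = -7780/3573  [2·signedArea(FBC) = 212/3 ∩ FE · DB = -372100/3573]
   → F = (723/397, -7780/3573)
3. A_x = 184/397  [line 6·x + 19·y + 193/3 = 0 ∩ |AF|² = 298/81]
4. A_y = -4207/1191  [line 6·x + 19·y + 193/3 = 0 ∩ |AF|² = 298/81]
   → A = (184/397, -4207/1191)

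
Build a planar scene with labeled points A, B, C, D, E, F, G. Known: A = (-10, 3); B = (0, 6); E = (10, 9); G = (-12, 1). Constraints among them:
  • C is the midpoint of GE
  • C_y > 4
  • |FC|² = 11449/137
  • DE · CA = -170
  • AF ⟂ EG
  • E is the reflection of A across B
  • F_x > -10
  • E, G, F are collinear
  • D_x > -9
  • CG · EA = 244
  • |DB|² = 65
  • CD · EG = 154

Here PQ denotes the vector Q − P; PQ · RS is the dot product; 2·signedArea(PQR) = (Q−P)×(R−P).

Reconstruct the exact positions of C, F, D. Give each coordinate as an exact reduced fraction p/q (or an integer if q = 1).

1. C_x = -1  [C is the midpoint of GE]
2. C_y = 5  [C is the midpoint of GE]
   → C = (-1, 5)
3. F_x = -1314/137  [E, G, F are collinear ∩ AF ⟂ EG]
4. F_y = 257/137  [E, G, F are collinear ∩ AF ⟂ EG]
   → F = (-1314/137, 257/137)
5. D_x = -8  [DE · CA = -170 ∩ CD · EG = 154]
6. D_y = 5  [DE · CA = -170 ∩ CD · EG = 154]
   → D = (-8, 5)

C = (-1, 5)
D = (-8, 5)
F = (-1314/137, 257/137)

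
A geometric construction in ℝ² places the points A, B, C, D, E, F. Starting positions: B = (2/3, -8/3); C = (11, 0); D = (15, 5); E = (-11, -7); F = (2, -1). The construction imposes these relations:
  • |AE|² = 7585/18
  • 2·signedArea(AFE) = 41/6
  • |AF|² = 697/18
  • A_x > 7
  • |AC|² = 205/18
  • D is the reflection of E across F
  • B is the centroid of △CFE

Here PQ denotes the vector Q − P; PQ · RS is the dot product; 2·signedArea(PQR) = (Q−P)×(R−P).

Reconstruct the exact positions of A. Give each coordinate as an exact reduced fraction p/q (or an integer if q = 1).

A = (47/6, 7/6)

1. A_x = 47/6  [line 6·x + -13·y + -191/6 = 0 ∩ |AE|² = 7585/18]
2. A_y = 7/6  [line 6·x + -13·y + -191/6 = 0 ∩ |AE|² = 7585/18]
   → A = (47/6, 7/6)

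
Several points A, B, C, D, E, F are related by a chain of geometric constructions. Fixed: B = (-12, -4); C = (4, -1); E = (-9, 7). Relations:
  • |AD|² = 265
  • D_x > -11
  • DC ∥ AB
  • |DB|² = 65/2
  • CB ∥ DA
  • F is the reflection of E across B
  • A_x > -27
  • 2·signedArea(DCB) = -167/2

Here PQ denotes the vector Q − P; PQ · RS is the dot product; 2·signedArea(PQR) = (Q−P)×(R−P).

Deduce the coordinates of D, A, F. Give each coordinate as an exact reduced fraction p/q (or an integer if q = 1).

A = (-53/2, -3/2)
D = (-21/2, 3/2)
F = (-15, -15)

1. D_x = -21/2  [line 3·x + -16·y + 111/2 = 0 ∩ |DB|² = 65/2]
2. D_y = 3/2  [line 3·x + -16·y + 111/2 = 0 ∩ |DB|² = 65/2]
   → D = (-21/2, 3/2)
3. A_x = -53/2  [DC ∥ AB ∩ CB ∥ DA]
4. A_y = -3/2  [DC ∥ AB ∩ CB ∥ DA]
   → A = (-53/2, -3/2)
5. F_x = -15  [F is the reflection of E across B]
6. F_y = -15  [F is the reflection of E across B]
   → F = (-15, -15)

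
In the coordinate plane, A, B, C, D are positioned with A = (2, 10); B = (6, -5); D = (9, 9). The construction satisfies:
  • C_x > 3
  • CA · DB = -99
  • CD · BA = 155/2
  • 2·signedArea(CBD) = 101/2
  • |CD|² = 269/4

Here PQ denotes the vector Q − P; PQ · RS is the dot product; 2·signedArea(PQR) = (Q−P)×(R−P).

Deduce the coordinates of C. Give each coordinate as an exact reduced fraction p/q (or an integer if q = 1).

C = (4, 5/2)

1. C_x = 4  [CA · DB = -99 ∩ CD · BA = 155/2]
2. C_y = 5/2  [CA · DB = -99 ∩ CD · BA = 155/2]
   → C = (4, 5/2)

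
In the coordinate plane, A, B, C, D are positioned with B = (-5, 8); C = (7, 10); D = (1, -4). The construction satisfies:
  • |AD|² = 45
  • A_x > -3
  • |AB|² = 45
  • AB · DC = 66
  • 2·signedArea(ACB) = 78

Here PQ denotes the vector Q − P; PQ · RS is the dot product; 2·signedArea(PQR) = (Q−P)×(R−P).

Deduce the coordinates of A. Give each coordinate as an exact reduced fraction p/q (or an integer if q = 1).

A = (-2, 2)

1. A_x = -2  [AB · DC = 66 ∩ 2·signedArea(ACB) = 78]
2. A_y = 2  [AB · DC = 66 ∩ 2·signedArea(ACB) = 78]
   → A = (-2, 2)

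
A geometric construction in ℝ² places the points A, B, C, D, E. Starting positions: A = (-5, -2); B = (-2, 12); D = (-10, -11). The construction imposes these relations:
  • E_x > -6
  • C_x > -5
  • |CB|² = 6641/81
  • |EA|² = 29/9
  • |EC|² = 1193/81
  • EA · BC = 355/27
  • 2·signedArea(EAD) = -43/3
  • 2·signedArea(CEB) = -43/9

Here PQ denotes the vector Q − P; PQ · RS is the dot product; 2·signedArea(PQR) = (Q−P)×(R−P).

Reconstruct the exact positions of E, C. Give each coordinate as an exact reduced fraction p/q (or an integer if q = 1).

C = (-38/9, 29/9)
E = (-17/3, -1/3)

1. E_x = -17/3  [line 9·x + -5·y + 148/3 = 0 ∩ |EA|² = 29/9]
2. E_y = -1/3  [line 9·x + -5·y + 148/3 = 0 ∩ |EA|² = 29/9]
   → E = (-17/3, -1/3)
3. C_x = -38/9  [2·signedArea(CEB) = -43/9 ∩ EA · BC = 355/27]
4. C_y = 29/9  [2·signedArea(CEB) = -43/9 ∩ EA · BC = 355/27]
   → C = (-38/9, 29/9)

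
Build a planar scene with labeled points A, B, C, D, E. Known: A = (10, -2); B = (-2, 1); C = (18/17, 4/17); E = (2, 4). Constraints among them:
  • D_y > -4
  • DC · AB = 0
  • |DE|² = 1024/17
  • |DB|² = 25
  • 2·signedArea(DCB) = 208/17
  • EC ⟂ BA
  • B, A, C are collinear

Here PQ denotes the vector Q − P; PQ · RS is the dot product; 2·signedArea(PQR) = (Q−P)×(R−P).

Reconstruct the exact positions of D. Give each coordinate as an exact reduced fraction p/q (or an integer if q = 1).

1. D_x = 2/17  [DC · AB = 0 ∩ 2·signedArea(DCB) = 208/17]
2. D_y = -60/17  [DC · AB = 0 ∩ 2·signedArea(DCB) = 208/17]
   → D = (2/17, -60/17)

D = (2/17, -60/17)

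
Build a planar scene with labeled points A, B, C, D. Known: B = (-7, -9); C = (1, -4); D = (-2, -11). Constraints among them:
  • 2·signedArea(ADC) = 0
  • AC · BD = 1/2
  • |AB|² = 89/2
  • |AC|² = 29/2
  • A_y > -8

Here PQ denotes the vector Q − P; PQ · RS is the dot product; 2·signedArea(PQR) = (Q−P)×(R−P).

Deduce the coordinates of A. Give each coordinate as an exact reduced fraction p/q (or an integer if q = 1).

A = (-1/2, -15/2)

1. A_x = -1/2  [2·signedArea(ADC) = 0 ∩ AC · BD = 1/2]
2. A_y = -15/2  [2·signedArea(ADC) = 0 ∩ AC · BD = 1/2]
   → A = (-1/2, -15/2)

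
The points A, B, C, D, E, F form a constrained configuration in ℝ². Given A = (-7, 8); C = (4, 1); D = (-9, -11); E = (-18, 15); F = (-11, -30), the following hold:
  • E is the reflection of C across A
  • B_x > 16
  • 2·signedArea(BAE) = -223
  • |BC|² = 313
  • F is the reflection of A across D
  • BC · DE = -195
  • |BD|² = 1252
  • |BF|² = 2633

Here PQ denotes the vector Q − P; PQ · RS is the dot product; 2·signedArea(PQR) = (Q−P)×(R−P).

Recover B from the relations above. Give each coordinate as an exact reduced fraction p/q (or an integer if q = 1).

B = (17, 13)

1. B_x = 17  [2·signedArea(BAE) = -223 ∩ BC · DE = -195]
2. B_y = 13  [2·signedArea(BAE) = -223 ∩ BC · DE = -195]
   → B = (17, 13)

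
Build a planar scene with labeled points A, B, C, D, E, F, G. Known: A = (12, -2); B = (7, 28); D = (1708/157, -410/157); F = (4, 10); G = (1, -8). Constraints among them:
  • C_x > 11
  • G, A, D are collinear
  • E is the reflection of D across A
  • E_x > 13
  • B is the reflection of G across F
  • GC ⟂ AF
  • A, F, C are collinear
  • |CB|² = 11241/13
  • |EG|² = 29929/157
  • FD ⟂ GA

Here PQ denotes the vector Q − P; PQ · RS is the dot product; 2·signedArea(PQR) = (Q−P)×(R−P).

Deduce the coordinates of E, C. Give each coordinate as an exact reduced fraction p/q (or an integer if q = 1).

C = (148/13, -14/13)
E = (2060/157, -218/157)

1. E_x = 2060/157  [E is the reflection of D across A]
2. E_y = -218/157  [E is the reflection of D across A]
   → E = (2060/157, -218/157)
3. C_x = 148/13  [A, F, C are collinear ∩ GC ⟂ AF]
4. C_y = -14/13  [A, F, C are collinear ∩ GC ⟂ AF]
   → C = (148/13, -14/13)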